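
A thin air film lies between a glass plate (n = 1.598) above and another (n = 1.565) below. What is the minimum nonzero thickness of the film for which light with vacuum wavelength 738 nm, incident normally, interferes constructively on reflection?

185 nm

Ray reflecting at the top interface goes from n = 1.598 toward n = 1.0: no phase shift.
Bottom surface (1.0 → 1.565): reflection off a higher-index medium gives a half-wave phase shift.
The two reflections differ by half a wavelength.
With one net inversion, constructive interference in reflection requires 2 n t = (m + ½) λ.
Minimum at m = 0: t = λ / (4 n) = 738 / (4 × 1.0) = 185 nm.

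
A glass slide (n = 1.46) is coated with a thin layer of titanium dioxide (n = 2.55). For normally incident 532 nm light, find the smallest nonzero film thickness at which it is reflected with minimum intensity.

Top surface (1.0 → 2.55): reflection off a higher-index medium gives a half-wave phase shift.
Bottom surface (2.55 → 1.46): reflection off a lower-index medium gives no phase shift.
Net: one phase inversion between the two reflected rays.
With one net inversion, destructive interference in reflection requires 2 n t = m λ.
Minimum nonzero at m = 1: t = λ / (2 n) = 532 / (2 × 2.55) = 104 nm.

104 nm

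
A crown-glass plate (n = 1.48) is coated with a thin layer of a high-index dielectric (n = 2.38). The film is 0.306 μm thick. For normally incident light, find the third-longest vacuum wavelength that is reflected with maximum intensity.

583 nm

At the upper boundary (n = 1.0 to n = 2.38) the reflected ray undergoes a half-wave phase shift.
At the lower boundary (n = 2.38 to n = 1.48) the reflected ray undergoes no phase shift.
Exactly one π shift → a net half-wave offset.
For bright reflection here: 2 n t = (m + ½) λ.
λ = 2 n t / (m + ½). The third-longest wavelength is m = 2: λ = 2 × 2.38 × 306 / 2.50 = 583 nm.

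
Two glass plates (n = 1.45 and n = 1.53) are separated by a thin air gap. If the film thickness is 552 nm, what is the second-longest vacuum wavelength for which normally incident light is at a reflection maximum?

At the upper boundary (n = 1.45 to n = 1.0) the reflected ray undergoes no phase shift.
At the lower boundary (n = 1.0 to n = 1.53) the reflected ray undergoes a half-wave phase shift.
The two reflections differ by half a wavelength.
So the condition for constructive reflection is 2 n t = (m + ½) λ.
λ = 2 n t / (m + ½). The second-longest wavelength is m = 1: λ = 2 × 1.0 × 552 / 1.50 = 736 nm.

736 nm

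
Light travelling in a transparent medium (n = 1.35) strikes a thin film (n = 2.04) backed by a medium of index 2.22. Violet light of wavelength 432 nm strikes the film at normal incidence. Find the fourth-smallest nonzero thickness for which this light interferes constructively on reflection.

424 nm

At the upper boundary (n = 1.35 to n = 2.04) the reflected ray undergoes a half-wave phase shift.
Bottom surface (2.04 → 2.22): reflection off a higher-index medium gives a half-wave phase shift.
The two reflections carry the same phase change, so no net offset.
With no net inversion, constructive interference in reflection requires 2 n t = m λ.
The fourth-smallest nonzero thickness corresponds to m = 4: t = m λ / (2 n) = 4.00 × 432 / (2 × 2.04) = 424 nm.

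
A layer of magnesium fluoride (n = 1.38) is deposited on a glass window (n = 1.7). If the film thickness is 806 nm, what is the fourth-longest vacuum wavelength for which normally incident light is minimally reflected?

At the upper boundary (n = 1.0 to n = 1.38) the reflected ray undergoes a half-wave phase shift.
At the lower boundary (n = 1.38 to n = 1.7) the reflected ray undergoes a half-wave phase shift.
Zero or two π shifts → no net half-wave offset.
For weak reflection here: 2 n t = (m + ½) λ.
λ = 2 n t / (m + ½). The fourth-longest wavelength is m = 3: λ = 2 × 1.38 × 806 / 3.50 = 636 nm.

636 nm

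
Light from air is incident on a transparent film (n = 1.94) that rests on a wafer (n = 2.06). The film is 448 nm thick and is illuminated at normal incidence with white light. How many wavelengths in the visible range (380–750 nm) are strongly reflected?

2

Top surface (1.0 → 1.94): reflection off a higher-index medium gives a half-wave phase shift.
At the lower boundary (n = 1.94 to n = 2.06) the reflected ray undergoes a half-wave phase shift.
Zero or two π shifts → no net half-wave offset.
For bright reflection here: 2 n t = m λ.
λ = 2 n t / m = 1738 / m nm.
m=2: 869 nm (IR); m=3: 579 nm (visible); m=4: 435 nm (visible); m=5: 348 nm (UV).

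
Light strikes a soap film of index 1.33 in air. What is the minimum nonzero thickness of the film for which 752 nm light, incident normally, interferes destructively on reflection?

283 nm

At the upper boundary (n = 1.0 to n = 1.33) the reflected ray undergoes a half-wave phase shift.
At the lower boundary (n = 1.33 to n = 1.0) the reflected ray undergoes no phase shift.
Exactly one π shift → a net half-wave offset.
For minimum reflection here: 2 n t = m λ.
Minimum nonzero at m = 1: t = λ / (2 n) = 752 / (2 × 1.33) = 283 nm.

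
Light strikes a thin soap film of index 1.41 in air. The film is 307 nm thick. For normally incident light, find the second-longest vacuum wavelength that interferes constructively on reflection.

577 nm

Top surface (1.0 → 1.41): reflection off a higher-index medium gives a half-wave phase shift.
Bottom surface (1.41 → 1.0): reflection off a lower-index medium gives no phase shift.
The two reflections differ by half a wavelength.
For strong reflection here: 2 n t = (m + ½) λ.
λ = 2 n t / (m + ½). The second-longest wavelength is m = 1: λ = 2 × 1.41 × 307 / 1.50 = 577 nm.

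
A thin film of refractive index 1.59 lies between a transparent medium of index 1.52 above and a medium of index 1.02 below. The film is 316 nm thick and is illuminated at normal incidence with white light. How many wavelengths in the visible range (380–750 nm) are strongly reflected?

2

At the upper boundary (n = 1.52 to n = 1.59) the reflected ray undergoes a half-wave phase shift.
Bottom surface (1.59 → 1.02): reflection off a lower-index medium gives no phase shift.
The two reflections differ by half a wavelength.
For bright reflection here: 2 n t = (m + ½) λ.
λ = 2 n t / (m + ½) = 1005 / (m + ½) nm.
m=0: 2010 nm (IR); m=1: 670 nm (visible); m=2: 402 nm (visible); m=3: 287 nm (UV).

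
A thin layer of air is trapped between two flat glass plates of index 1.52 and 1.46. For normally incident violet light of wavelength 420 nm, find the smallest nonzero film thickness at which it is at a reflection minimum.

210 nm

Ray reflecting at the top interface goes from n = 1.52 toward n = 1.0: no phase shift.
Ray reflecting at the bottom interface goes from n = 1.0 toward n = 1.46: a half-wave phase shift.
The two reflections differ by half a wavelength.
So the condition for destructive reflection is 2 n t = m λ.
Minimum nonzero at m = 1: t = λ / (2 n) = 420 / (2 × 1.0) = 210 nm.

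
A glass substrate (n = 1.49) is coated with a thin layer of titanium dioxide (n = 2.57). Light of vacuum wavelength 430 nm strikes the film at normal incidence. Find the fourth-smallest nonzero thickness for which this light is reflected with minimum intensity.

335 nm

Top surface (1.0 → 2.57): reflection off a higher-index medium gives a half-wave phase shift.
Ray reflecting at the bottom interface goes from n = 2.57 toward n = 1.49: no phase shift.
The two reflections differ by half a wavelength.
With one net inversion, destructive interference in reflection requires 2 n t = m λ.
The fourth-smallest nonzero thickness corresponds to m = 4: t = m λ / (2 n) = 4.00 × 430 / (2 × 2.57) = 335 nm.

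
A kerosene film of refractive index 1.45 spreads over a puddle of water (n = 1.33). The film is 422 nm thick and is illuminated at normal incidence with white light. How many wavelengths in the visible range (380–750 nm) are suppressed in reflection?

Ray reflecting at the top interface goes from n = 1.0 toward n = 1.45: a half-wave phase shift.
At the lower boundary (n = 1.45 to n = 1.33) the reflected ray undergoes no phase shift.
Net: one phase inversion between the two reflected rays.
With one net inversion, destructive interference in reflection requires 2 n t = m λ.
λ = 2 n t / m = 1224 / m nm.
m=1: 1224 nm (IR); m=2: 612 nm (visible); m=3: 408 nm (visible); m=4: 306 nm (UV).

2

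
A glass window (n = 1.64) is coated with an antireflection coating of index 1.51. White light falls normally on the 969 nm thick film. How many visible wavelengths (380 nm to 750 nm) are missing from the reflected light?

4

Top surface (1.0 → 1.51): reflection off a higher-index medium gives a half-wave phase shift.
Ray reflecting at the bottom interface goes from n = 1.51 toward n = 1.64: a half-wave phase shift.
Zero or two π shifts → no net half-wave offset.
So the condition for destructive reflection is 2 n t = (m + ½) λ.
λ = 2 n t / (m + ½) = 2926 / (m + ½) nm.
m=3: 836 nm (IR); m=4: 650 nm (visible); m=5: 532 nm (visible); m=6: 450 nm (visible); m=7: 390 nm (visible); m=8: 344 nm (UV).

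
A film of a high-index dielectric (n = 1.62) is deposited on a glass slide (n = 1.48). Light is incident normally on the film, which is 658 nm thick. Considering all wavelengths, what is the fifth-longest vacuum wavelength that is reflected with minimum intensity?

At the upper boundary (n = 1.0 to n = 1.62) the reflected ray undergoes a half-wave phase shift.
At the lower boundary (n = 1.62 to n = 1.48) the reflected ray undergoes no phase shift.
Exactly one π shift → a net half-wave offset.
With one net inversion, destructive interference in reflection requires 2 n t = m λ.
λ = 2 n t / m. The fifth-longest wavelength is m = 5: λ = 2 × 1.62 × 658 / 5.00 = 426 nm.

426 nm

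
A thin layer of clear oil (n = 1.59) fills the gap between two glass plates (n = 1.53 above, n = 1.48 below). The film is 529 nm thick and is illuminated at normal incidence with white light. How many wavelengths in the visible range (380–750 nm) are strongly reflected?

2

At the upper boundary (n = 1.53 to n = 1.59) the reflected ray undergoes a half-wave phase shift.
Bottom surface (1.59 → 1.48): reflection off a lower-index medium gives no phase shift.
Exactly one π shift → a net half-wave offset.
So the condition for constructive reflection is 2 n t = (m + ½) λ.
λ = 2 n t / (m + ½) = 1682 / (m + ½) nm.
m=1: 1121 nm (IR); m=2: 673 nm (visible); m=3: 481 nm (visible); m=4: 374 nm (UV).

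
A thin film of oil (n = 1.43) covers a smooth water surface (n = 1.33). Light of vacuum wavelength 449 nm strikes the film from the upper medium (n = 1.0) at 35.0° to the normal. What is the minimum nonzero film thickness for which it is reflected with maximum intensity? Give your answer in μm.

At the upper boundary (n = 1.0 to n = 1.43) the reflected ray undergoes a half-wave phase shift.
Bottom surface (1.43 → 1.33): reflection off a lower-index medium gives no phase shift.
Exactly one π shift → a net half-wave offset.
With one net inversion, constructive interference in reflection requires 2 n t cos θ_r = (m + ½) λ.
Snell's law: 1.0 sin 35.0° = 1.43 sin θ_r → sin θ_r = 0.401, cos θ_r = 0.916.
Minimum at m = 0: t = λ / (4 n cos θ_r) = 449 / (4 × 1.43 × 0.916) = 85.7 nm.

0.0857 μm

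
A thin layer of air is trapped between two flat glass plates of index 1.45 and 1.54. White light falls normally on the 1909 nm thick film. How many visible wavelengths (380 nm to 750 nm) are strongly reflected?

Ray reflecting at the top interface goes from n = 1.45 toward n = 1.0: no phase shift.
Ray reflecting at the bottom interface goes from n = 1.0 toward n = 1.54: a half-wave phase shift.
Exactly one π shift → a net half-wave offset.
So the condition for constructive reflection is 2 n t = (m + ½) λ.
λ = 2 n t / (m + ½) = 3818 / (m + ½) nm.
m=4: 848 nm (IR); m=5: 694 nm (visible); m=6: 587 nm (visible); m=7: 509 nm (visible); m=8: 449 nm (visible); m=9: 402 nm (visible); m=10: 364 nm (UV).

5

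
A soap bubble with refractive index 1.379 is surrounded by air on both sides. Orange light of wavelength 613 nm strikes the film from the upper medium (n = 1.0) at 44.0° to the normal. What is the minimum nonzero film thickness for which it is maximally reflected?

129 nm

Ray reflecting at the top interface goes from n = 1.0 toward n = 1.379: a half-wave phase shift.
At the lower boundary (n = 1.379 to n = 1.0) the reflected ray undergoes no phase shift.
Net: one phase inversion between the two reflected rays.
For bright reflection here: 2 n t cos θ_r = (m + ½) λ.
Snell's law: 1.0 sin 44.0° = 1.379 sin θ_r → sin θ_r = 0.504, cos θ_r = 0.864.
Minimum at m = 0: t = λ / (4 n cos θ_r) = 613 / (4 × 1.379 × 0.864) = 129 nm.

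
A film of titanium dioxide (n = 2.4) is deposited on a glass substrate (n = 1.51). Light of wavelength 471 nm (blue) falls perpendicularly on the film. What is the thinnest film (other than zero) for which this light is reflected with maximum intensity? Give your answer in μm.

0.0491 μm

At the upper boundary (n = 1.0 to n = 2.4) the reflected ray undergoes a half-wave phase shift.
Ray reflecting at the bottom interface goes from n = 2.4 toward n = 1.51: no phase shift.
Net: one phase inversion between the two reflected rays.
For bright reflection here: 2 n t = (m + ½) λ.
Minimum at m = 0: t = λ / (4 n) = 471 / (4 × 2.4) = 49.1 nm.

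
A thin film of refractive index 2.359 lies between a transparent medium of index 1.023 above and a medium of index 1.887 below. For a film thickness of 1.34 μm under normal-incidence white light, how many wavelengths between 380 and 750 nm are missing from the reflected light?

Top surface (1.023 → 2.359): reflection off a higher-index medium gives a half-wave phase shift.
Bottom surface (2.359 → 1.887): reflection off a lower-index medium gives no phase shift.
Exactly one π shift → a net half-wave offset.
For minimum reflection here: 2 n t = m λ.
λ = 2 n t / m = 6322 / m nm.
m=8: 790 nm (IR); m=9: 702 nm (visible); m=10: 632 nm (visible); m=11: 575 nm (visible); m=12: 527 nm (visible); m=13: 486 nm (visible); m=14: 452 nm (visible); m=15: 421 nm (visible); m=16: 395 nm (visible); m=17: 372 nm (UV).

8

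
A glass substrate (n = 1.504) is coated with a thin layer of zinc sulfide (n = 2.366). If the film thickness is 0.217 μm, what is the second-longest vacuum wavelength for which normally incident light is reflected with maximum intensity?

685 nm

Top surface (1.0 → 2.366): reflection off a higher-index medium gives a half-wave phase shift.
At the lower boundary (n = 2.366 to n = 1.504) the reflected ray undergoes no phase shift.
Exactly one π shift → a net half-wave offset.
For maximum reflection here: 2 n t = (m + ½) λ.
λ = 2 n t / (m + ½). The second-longest wavelength is m = 1: λ = 2 × 2.366 × 217 / 1.50 = 685 nm.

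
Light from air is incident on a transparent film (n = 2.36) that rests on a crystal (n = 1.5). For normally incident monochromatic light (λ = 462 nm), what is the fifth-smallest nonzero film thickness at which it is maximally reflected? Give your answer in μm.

0.440 μm

At the upper boundary (n = 1.0 to n = 2.36) the reflected ray undergoes a half-wave phase shift.
At the lower boundary (n = 2.36 to n = 1.5) the reflected ray undergoes no phase shift.
Net: one phase inversion between the two reflected rays.
With one net inversion, constructive interference in reflection requires 2 n t = (m + ½) λ.
The fifth-smallest nonzero thickness corresponds to m = 4: t = (m + ½) λ / (2 n) = 4.50 × 462 / (2 × 2.36) = 440 nm.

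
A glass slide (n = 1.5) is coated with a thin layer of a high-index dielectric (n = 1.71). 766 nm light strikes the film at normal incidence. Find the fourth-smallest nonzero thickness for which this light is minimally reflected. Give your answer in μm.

0.896 μm

Top surface (1.0 → 1.71): reflection off a higher-index medium gives a half-wave phase shift.
At the lower boundary (n = 1.71 to n = 1.5) the reflected ray undergoes no phase shift.
Exactly one π shift → a net half-wave offset.
With one net inversion, destructive interference in reflection requires 2 n t = m λ.
The fourth-smallest nonzero thickness corresponds to m = 4: t = m λ / (2 n) = 4.00 × 766 / (2 × 1.71) = 896 nm.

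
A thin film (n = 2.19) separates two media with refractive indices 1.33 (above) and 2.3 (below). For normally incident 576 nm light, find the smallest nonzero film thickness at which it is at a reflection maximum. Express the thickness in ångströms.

1315 Å

Ray reflecting at the top interface goes from n = 1.33 toward n = 2.19: a half-wave phase shift.
Ray reflecting at the bottom interface goes from n = 2.19 toward n = 2.3: a half-wave phase shift.
Net: no relative phase inversion (both shifts match).
For maximum reflection here: 2 n t = m λ.
Minimum nonzero at m = 1: t = λ / (2 n) = 576 / (2 × 2.19) = 132 nm.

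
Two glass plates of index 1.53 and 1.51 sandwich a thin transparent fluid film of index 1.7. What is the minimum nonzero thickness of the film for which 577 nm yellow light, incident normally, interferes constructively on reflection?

84.9 nm

Ray reflecting at the top interface goes from n = 1.53 toward n = 1.7: a half-wave phase shift.
Ray reflecting at the bottom interface goes from n = 1.7 toward n = 1.51: no phase shift.
Exactly one π shift → a net half-wave offset.
So the condition for constructive reflection is 2 n t = (m + ½) λ.
Minimum at m = 0: t = λ / (4 n) = 577 / (4 × 1.7) = 84.9 nm.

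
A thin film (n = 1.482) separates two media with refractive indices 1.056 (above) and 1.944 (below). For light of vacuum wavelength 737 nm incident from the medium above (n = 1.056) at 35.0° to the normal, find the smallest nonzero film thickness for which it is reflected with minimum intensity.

At the upper boundary (n = 1.056 to n = 1.482) the reflected ray undergoes a half-wave phase shift.
At the lower boundary (n = 1.482 to n = 1.944) the reflected ray undergoes a half-wave phase shift.
Zero or two π shifts → no net half-wave offset.
So the condition for destructive reflection is 2 n t cos θ_r = (m + ½) λ.
Snell's law: 1.056 sin 35.0° = 1.482 sin θ_r → sin θ_r = 0.409, cos θ_r = 0.913.
Minimum at m = 0: t = λ / (4 n cos θ_r) = 737 / (4 × 1.482 × 0.913) = 136 nm.

136 nm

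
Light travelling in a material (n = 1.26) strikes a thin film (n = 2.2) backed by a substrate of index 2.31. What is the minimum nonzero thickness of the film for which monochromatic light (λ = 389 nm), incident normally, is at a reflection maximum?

88.4 nm

At the upper boundary (n = 1.26 to n = 2.2) the reflected ray undergoes a half-wave phase shift.
At the lower boundary (n = 2.2 to n = 2.31) the reflected ray undergoes a half-wave phase shift.
The two reflections carry the same phase change, so no net offset.
So the condition for constructive reflection is 2 n t = m λ.
Minimum nonzero at m = 1: t = λ / (2 n) = 389 / (2 × 2.2) = 88.4 nm.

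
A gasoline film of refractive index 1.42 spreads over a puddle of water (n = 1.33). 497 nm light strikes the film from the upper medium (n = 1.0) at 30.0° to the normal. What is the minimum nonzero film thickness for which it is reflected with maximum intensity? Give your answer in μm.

At the upper boundary (n = 1.0 to n = 1.42) the reflected ray undergoes a half-wave phase shift.
Bottom surface (1.42 → 1.33): reflection off a lower-index medium gives no phase shift.
Exactly one π shift → a net half-wave offset.
For strong reflection here: 2 n t cos θ_r = (m + ½) λ.
Snell's law: 1.0 sin 30.0° = 1.42 sin θ_r → sin θ_r = 0.352, cos θ_r = 0.936.
Minimum at m = 0: t = λ / (4 n cos θ_r) = 497 / (4 × 1.42 × 0.936) = 93.5 nm.

0.0935 μm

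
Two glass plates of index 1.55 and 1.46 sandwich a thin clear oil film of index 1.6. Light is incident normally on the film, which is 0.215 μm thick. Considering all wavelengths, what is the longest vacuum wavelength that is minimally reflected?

Ray reflecting at the top interface goes from n = 1.55 toward n = 1.6: a half-wave phase shift.
Ray reflecting at the bottom interface goes from n = 1.6 toward n = 1.46: no phase shift.
Exactly one π shift → a net half-wave offset.
So the condition for destructive reflection is 2 n t = m λ.
λ = 2 n t / m. The longest wavelength is m = 1: λ = 2 × 1.6 × 215 / 1.00 = 688 nm.

688 nm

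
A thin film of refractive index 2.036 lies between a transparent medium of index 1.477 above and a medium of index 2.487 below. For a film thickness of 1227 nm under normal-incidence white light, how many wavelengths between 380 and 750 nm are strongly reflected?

Top surface (1.477 → 2.036): reflection off a higher-index medium gives a half-wave phase shift.
At the lower boundary (n = 2.036 to n = 2.487) the reflected ray undergoes a half-wave phase shift.
Net: no relative phase inversion (both shifts match).
For strong reflection here: 2 n t = m λ.
λ = 2 n t / m = 4996 / m nm.
m=6: 833 nm (IR); m=7: 714 nm (visible); m=8: 625 nm (visible); m=9: 555 nm (visible); m=10: 500 nm (visible); m=11: 454 nm (visible); m=12: 416 nm (visible); m=13: 384 nm (visible); m=14: 357 nm (UV).

7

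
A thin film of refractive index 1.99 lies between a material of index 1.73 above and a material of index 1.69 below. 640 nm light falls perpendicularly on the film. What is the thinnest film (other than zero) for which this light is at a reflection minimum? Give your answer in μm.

At the upper boundary (n = 1.73 to n = 1.99) the reflected ray undergoes a half-wave phase shift.
Bottom surface (1.99 → 1.69): reflection off a lower-index medium gives no phase shift.
Exactly one π shift → a net half-wave offset.
For weak reflection here: 2 n t = m λ.
Minimum nonzero at m = 1: t = λ / (2 n) = 640 / (2 × 1.99) = 161 nm.

0.161 μm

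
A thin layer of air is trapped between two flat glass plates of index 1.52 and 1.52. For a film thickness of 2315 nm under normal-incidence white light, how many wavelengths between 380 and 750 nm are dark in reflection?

6

Ray reflecting at the top interface goes from n = 1.52 toward n = 1.0: no phase shift.
Ray reflecting at the bottom interface goes from n = 1.0 toward n = 1.52: a half-wave phase shift.
Exactly one π shift → a net half-wave offset.
For weak reflection here: 2 n t = m λ.
λ = 2 n t / m = 4630 / m nm.
m=6: 772 nm (IR); m=7: 661 nm (visible); m=8: 579 nm (visible); m=9: 514 nm (visible); m=10: 463 nm (visible); m=11: 421 nm (visible); m=12: 386 nm (visible); m=13: 356 nm (UV).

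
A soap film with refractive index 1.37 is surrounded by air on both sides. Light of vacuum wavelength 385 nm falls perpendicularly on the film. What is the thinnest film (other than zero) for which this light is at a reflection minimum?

141 nm

Ray reflecting at the top interface goes from n = 1.0 toward n = 1.37: a half-wave phase shift.
Ray reflecting at the bottom interface goes from n = 1.37 toward n = 1.0: no phase shift.
Exactly one π shift → a net half-wave offset.
So the condition for destructive reflection is 2 n t = m λ.
Minimum nonzero at m = 1: t = λ / (2 n) = 385 / (2 × 1.37) = 141 nm.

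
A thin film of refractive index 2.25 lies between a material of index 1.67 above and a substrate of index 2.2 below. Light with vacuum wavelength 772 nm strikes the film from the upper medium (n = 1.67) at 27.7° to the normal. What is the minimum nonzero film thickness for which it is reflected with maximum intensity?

Top surface (1.67 → 2.25): reflection off a higher-index medium gives a half-wave phase shift.
Ray reflecting at the bottom interface goes from n = 2.25 toward n = 2.2: no phase shift.
Exactly one π shift → a net half-wave offset.
With one net inversion, constructive interference in reflection requires 2 n t cos θ_r = (m + ½) λ.
Snell's law: 1.67 sin 27.7° = 2.25 sin θ_r → sin θ_r = 0.345, cos θ_r = 0.939.
Minimum at m = 0: t = λ / (4 n cos θ_r) = 772 / (4 × 2.25 × 0.939) = 91.4 nm.

91.4 nm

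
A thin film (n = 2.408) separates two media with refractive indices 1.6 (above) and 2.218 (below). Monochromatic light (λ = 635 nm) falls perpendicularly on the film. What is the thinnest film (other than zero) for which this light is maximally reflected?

At the upper boundary (n = 1.6 to n = 2.408) the reflected ray undergoes a half-wave phase shift.
At the lower boundary (n = 2.408 to n = 2.218) the reflected ray undergoes no phase shift.
Exactly one π shift → a net half-wave offset.
So the condition for constructive reflection is 2 n t = (m + ½) λ.
Minimum at m = 0: t = λ / (4 n) = 635 / (4 × 2.408) = 65.9 nm.

65.9 nm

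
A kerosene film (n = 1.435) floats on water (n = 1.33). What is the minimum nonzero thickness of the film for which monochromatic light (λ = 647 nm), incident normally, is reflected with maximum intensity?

113 nm

Top surface (1.0 → 1.435): reflection off a higher-index medium gives a half-wave phase shift.
Bottom surface (1.435 → 1.33): reflection off a lower-index medium gives no phase shift.
The two reflections differ by half a wavelength.
With one net inversion, constructive interference in reflection requires 2 n t = (m + ½) λ.
Minimum at m = 0: t = λ / (4 n) = 647 / (4 × 1.435) = 113 nm.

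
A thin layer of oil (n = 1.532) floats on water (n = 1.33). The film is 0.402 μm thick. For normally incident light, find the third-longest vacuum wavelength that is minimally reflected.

411 nm

At the upper boundary (n = 1.0 to n = 1.532) the reflected ray undergoes a half-wave phase shift.
Bottom surface (1.532 → 1.33): reflection off a lower-index medium gives no phase shift.
Net: one phase inversion between the two reflected rays.
For minimum reflection here: 2 n t = m λ.
λ = 2 n t / m. The third-longest wavelength is m = 3: λ = 2 × 1.532 × 402 / 3.00 = 411 nm.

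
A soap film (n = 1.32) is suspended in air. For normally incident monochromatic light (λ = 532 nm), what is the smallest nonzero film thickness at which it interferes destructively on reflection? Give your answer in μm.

0.202 μm

Top surface (1.0 → 1.32): reflection off a higher-index medium gives a half-wave phase shift.
At the lower boundary (n = 1.32 to n = 1.0) the reflected ray undergoes no phase shift.
Net: one phase inversion between the two reflected rays.
With one net inversion, destructive interference in reflection requires 2 n t = m λ.
The smallest nonzero thickness corresponds to m = 1: t = m λ / (2 n) = 1.00 × 532 / (2 × 1.32) = 202 nm.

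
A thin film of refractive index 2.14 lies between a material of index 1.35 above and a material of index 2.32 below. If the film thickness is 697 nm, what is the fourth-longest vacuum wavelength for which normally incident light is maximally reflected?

746 nm

Ray reflecting at the top interface goes from n = 1.35 toward n = 2.14: a half-wave phase shift.
At the lower boundary (n = 2.14 to n = 2.32) the reflected ray undergoes a half-wave phase shift.
Net: no relative phase inversion (both shifts match).
With no net inversion, constructive interference in reflection requires 2 n t = m λ.
λ = 2 n t / m. The fourth-longest wavelength is m = 4: λ = 2 × 2.14 × 697 / 4.00 = 746 nm.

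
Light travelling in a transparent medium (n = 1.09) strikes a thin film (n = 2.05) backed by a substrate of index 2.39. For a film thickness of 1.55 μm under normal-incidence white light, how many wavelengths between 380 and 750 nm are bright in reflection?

Top surface (1.09 → 2.05): reflection off a higher-index medium gives a half-wave phase shift.
Ray reflecting at the bottom interface goes from n = 2.05 toward n = 2.39: a half-wave phase shift.
The two reflections carry the same phase change, so no net offset.
For strong reflection here: 2 n t = m λ.
λ = 2 n t / m = 6355 / m nm.
m=8: 794 nm (IR); m=9: 706 nm (visible); m=10: 636 nm (visible); m=11: 578 nm (visible); m=12: 530 nm (visible); m=13: 489 nm (visible); m=14: 454 nm (visible); m=15: 424 nm (visible); m=16: 397 nm (visible); m=17: 374 nm (UV).

8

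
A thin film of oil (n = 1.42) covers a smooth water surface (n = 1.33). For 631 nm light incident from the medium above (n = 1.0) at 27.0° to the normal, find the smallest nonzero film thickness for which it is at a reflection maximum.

117 nm

Top surface (1.0 → 1.42): reflection off a higher-index medium gives a half-wave phase shift.
At the lower boundary (n = 1.42 to n = 1.33) the reflected ray undergoes no phase shift.
Net: one phase inversion between the two reflected rays.
For maximum reflection here: 2 n t cos θ_r = (m + ½) λ.
Snell's law: 1.0 sin 27.0° = 1.42 sin θ_r → sin θ_r = 0.320, cos θ_r = 0.948.
Minimum at m = 0: t = λ / (4 n cos θ_r) = 631 / (4 × 1.42 × 0.948) = 117 nm.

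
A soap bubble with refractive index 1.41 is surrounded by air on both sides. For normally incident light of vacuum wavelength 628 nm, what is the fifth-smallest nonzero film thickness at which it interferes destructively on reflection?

1113 nm

At the upper boundary (n = 1.0 to n = 1.41) the reflected ray undergoes a half-wave phase shift.
Bottom surface (1.41 → 1.0): reflection off a lower-index medium gives no phase shift.
Exactly one π shift → a net half-wave offset.
With one net inversion, destructive interference in reflection requires 2 n t = m λ.
The fifth-smallest nonzero thickness corresponds to m = 5: t = m λ / (2 n) = 5.00 × 628 / (2 × 1.41) = 1113 nm.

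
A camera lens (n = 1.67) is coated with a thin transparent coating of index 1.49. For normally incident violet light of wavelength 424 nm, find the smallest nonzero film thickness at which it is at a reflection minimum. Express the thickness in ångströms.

At the upper boundary (n = 1.0 to n = 1.49) the reflected ray undergoes a half-wave phase shift.
At the lower boundary (n = 1.49 to n = 1.67) the reflected ray undergoes a half-wave phase shift.
The two reflections carry the same phase change, so no net offset.
With no net inversion, destructive interference in reflection requires 2 n t = (m + ½) λ.
Minimum at m = 0: t = λ / (4 n) = 424 / (4 × 1.49) = 71.1 nm.

711 Å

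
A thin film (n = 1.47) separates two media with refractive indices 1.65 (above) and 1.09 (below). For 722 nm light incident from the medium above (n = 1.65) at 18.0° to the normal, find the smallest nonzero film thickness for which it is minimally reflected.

131 nm

At the upper boundary (n = 1.65 to n = 1.47) the reflected ray undergoes no phase shift.
At the lower boundary (n = 1.47 to n = 1.09) the reflected ray undergoes no phase shift.
The two reflections carry the same phase change, so no net offset.
With no net inversion, destructive interference in reflection requires 2 n t cos θ_r = (m + ½) λ.
Snell's law: 1.65 sin 18.0° = 1.47 sin θ_r → sin θ_r = 0.347, cos θ_r = 0.938.
Minimum at m = 0: t = λ / (4 n cos θ_r) = 722 / (4 × 1.47 × 0.938) = 131 nm.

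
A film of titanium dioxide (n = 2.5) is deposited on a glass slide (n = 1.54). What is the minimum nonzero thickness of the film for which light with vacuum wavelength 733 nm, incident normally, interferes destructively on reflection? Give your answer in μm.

0.147 μm

Top surface (1.0 → 2.5): reflection off a higher-index medium gives a half-wave phase shift.
At the lower boundary (n = 2.5 to n = 1.54) the reflected ray undergoes no phase shift.
The two reflections differ by half a wavelength.
For minimum reflection here: 2 n t = m λ.
Minimum nonzero at m = 1: t = λ / (2 n) = 733 / (2 × 2.5) = 147 nm.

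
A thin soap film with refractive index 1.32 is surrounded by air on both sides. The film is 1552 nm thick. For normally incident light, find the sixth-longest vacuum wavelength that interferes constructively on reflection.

Ray reflecting at the top interface goes from n = 1.0 toward n = 1.32: a half-wave phase shift.
Ray reflecting at the bottom interface goes from n = 1.32 toward n = 1.0: no phase shift.
Exactly one π shift → a net half-wave offset.
So the condition for constructive reflection is 2 n t = (m + ½) λ.
λ = 2 n t / (m + ½). The sixth-longest wavelength is m = 5: λ = 2 × 1.32 × 1552 / 5.50 = 745 nm.

745 nm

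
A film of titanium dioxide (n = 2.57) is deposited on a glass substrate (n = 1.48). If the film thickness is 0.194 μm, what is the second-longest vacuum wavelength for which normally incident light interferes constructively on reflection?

665 nm

Ray reflecting at the top interface goes from n = 1.0 toward n = 2.57: a half-wave phase shift.
At the lower boundary (n = 2.57 to n = 1.48) the reflected ray undergoes no phase shift.
Net: one phase inversion between the two reflected rays.
With one net inversion, constructive interference in reflection requires 2 n t = (m + ½) λ.
λ = 2 n t / (m + ½). The second-longest wavelength is m = 1: λ = 2 × 2.57 × 194 / 1.50 = 665 nm.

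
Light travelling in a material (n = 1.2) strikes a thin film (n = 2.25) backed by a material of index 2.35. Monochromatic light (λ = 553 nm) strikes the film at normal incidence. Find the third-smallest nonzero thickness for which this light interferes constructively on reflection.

At the upper boundary (n = 1.2 to n = 2.25) the reflected ray undergoes a half-wave phase shift.
Bottom surface (2.25 → 2.35): reflection off a higher-index medium gives a half-wave phase shift.
The two reflections carry the same phase change, so no net offset.
With no net inversion, constructive interference in reflection requires 2 n t = m λ.
The third-smallest nonzero thickness corresponds to m = 3: t = m λ / (2 n) = 3.00 × 553 / (2 × 2.25) = 369 nm.

369 nm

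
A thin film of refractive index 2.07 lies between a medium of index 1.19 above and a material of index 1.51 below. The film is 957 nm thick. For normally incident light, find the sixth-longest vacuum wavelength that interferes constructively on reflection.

720 nm

Top surface (1.19 → 2.07): reflection off a higher-index medium gives a half-wave phase shift.
At the lower boundary (n = 2.07 to n = 1.51) the reflected ray undergoes no phase shift.
The two reflections differ by half a wavelength.
With one net inversion, constructive interference in reflection requires 2 n t = (m + ½) λ.
λ = 2 n t / (m + ½). The sixth-longest wavelength is m = 5: λ = 2 × 2.07 × 957 / 5.50 = 720 nm.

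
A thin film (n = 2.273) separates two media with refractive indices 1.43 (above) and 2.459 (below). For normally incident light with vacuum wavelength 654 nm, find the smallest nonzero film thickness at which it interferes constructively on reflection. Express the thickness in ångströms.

1439 Å

Ray reflecting at the top interface goes from n = 1.43 toward n = 2.273: a half-wave phase shift.
Ray reflecting at the bottom interface goes from n = 2.273 toward n = 2.459: a half-wave phase shift.
Zero or two π shifts → no net half-wave offset.
So the condition for constructive reflection is 2 n t = m λ.
Minimum nonzero at m = 1: t = λ / (2 n) = 654 / (2 × 2.273) = 144 nm.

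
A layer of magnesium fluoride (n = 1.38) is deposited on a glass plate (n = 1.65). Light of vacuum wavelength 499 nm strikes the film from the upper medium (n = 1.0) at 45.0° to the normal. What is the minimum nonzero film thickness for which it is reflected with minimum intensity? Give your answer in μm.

0.105 μm

Top surface (1.0 → 1.38): reflection off a higher-index medium gives a half-wave phase shift.
At the lower boundary (n = 1.38 to n = 1.65) the reflected ray undergoes a half-wave phase shift.
The two reflections carry the same phase change, so no net offset.
For weak reflection here: 2 n t cos θ_r = (m + ½) λ.
Snell's law: 1.0 sin 45.0° = 1.38 sin θ_r → sin θ_r = 0.512, cos θ_r = 0.859.
Minimum at m = 0: t = λ / (4 n cos θ_r) = 499 / (4 × 1.38 × 0.859) = 105 nm.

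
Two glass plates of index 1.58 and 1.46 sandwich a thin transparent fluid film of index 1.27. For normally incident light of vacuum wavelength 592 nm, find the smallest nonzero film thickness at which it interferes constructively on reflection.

117 nm

Top surface (1.58 → 1.27): reflection off a lower-index medium gives no phase shift.
At the lower boundary (n = 1.27 to n = 1.46) the reflected ray undergoes a half-wave phase shift.
Net: one phase inversion between the two reflected rays.
So the condition for constructive reflection is 2 n t = (m + ½) λ.
Minimum at m = 0: t = λ / (4 n) = 592 / (4 × 1.27) = 117 nm.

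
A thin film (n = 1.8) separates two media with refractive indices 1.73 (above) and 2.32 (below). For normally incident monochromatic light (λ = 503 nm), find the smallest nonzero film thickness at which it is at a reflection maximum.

Ray reflecting at the top interface goes from n = 1.73 toward n = 1.8: a half-wave phase shift.
At the lower boundary (n = 1.8 to n = 2.32) the reflected ray undergoes a half-wave phase shift.
Net: no relative phase inversion (both shifts match).
For bright reflection here: 2 n t = m λ.
Minimum nonzero at m = 1: t = λ / (2 n) = 503 / (2 × 1.8) = 140 nm.

140 nm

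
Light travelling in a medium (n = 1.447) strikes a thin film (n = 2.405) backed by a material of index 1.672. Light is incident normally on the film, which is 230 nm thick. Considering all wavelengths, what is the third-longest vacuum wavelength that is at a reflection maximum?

443 nm

Ray reflecting at the top interface goes from n = 1.447 toward n = 2.405: a half-wave phase shift.
Bottom surface (2.405 → 1.672): reflection off a lower-index medium gives no phase shift.
Exactly one π shift → a net half-wave offset.
So the condition for constructive reflection is 2 n t = (m + ½) λ.
λ = 2 n t / (m + ½). The third-longest wavelength is m = 2: λ = 2 × 2.405 × 230 / 2.50 = 443 nm.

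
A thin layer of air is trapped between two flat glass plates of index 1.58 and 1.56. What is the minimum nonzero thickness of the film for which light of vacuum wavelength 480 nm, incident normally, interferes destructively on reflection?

240 nm

Ray reflecting at the top interface goes from n = 1.58 toward n = 1.0: no phase shift.
At the lower boundary (n = 1.0 to n = 1.56) the reflected ray undergoes a half-wave phase shift.
The two reflections differ by half a wavelength.
With one net inversion, destructive interference in reflection requires 2 n t = m λ.
Minimum nonzero at m = 1: t = λ / (2 n) = 480 / (2 × 1.0) = 240 nm.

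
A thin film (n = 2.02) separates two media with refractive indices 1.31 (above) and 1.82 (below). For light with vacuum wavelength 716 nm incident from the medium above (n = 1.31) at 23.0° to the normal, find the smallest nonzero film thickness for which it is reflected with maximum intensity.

91.6 nm

Top surface (1.31 → 2.02): reflection off a higher-index medium gives a half-wave phase shift.
Ray reflecting at the bottom interface goes from n = 2.02 toward n = 1.82: no phase shift.
Exactly one π shift → a net half-wave offset.
So the condition for constructive reflection is 2 n t cos θ_r = (m + ½) λ.
Snell's law: 1.31 sin 23.0° = 2.02 sin θ_r → sin θ_r = 0.253, cos θ_r = 0.967.
Minimum at m = 0: t = λ / (4 n cos θ_r) = 716 / (4 × 2.02 × 0.967) = 91.6 nm.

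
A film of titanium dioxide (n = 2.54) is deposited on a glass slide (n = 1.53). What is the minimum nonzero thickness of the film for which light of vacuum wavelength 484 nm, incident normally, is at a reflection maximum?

47.6 nm

Top surface (1.0 → 2.54): reflection off a higher-index medium gives a half-wave phase shift.
At the lower boundary (n = 2.54 to n = 1.53) the reflected ray undergoes no phase shift.
Exactly one π shift → a net half-wave offset.
For bright reflection here: 2 n t = (m + ½) λ.
Minimum at m = 0: t = λ / (4 n) = 484 / (4 × 2.54) = 47.6 nm.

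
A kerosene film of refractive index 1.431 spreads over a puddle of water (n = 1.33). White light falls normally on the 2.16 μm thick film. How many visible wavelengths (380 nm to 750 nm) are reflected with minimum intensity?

8

At the upper boundary (n = 1.0 to n = 1.431) the reflected ray undergoes a half-wave phase shift.
Bottom surface (1.431 → 1.33): reflection off a lower-index medium gives no phase shift.
The two reflections differ by half a wavelength.
So the condition for destructive reflection is 2 n t = m λ.
λ = 2 n t / m = 6182 / m nm.
m=8: 773 nm (IR); m=9: 687 nm (visible); m=10: 618 nm (visible); m=11: 562 nm (visible); m=12: 515 nm (visible); m=13: 476 nm (visible); m=14: 442 nm (visible); m=15: 412 nm (visible); m=16: 386 nm (visible); m=17: 364 nm (UV).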